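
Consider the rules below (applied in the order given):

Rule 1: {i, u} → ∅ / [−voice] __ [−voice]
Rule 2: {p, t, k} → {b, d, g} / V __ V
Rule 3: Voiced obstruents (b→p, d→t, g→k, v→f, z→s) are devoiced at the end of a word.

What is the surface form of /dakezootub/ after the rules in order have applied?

dagezoodup

Rule 1 (high vowel syncope): no segment meets the environment; /dakezootub/ is unchanged.
Rule 2 (intervocalic voicing): /k/ is a voiceless stop between vowels /a/ and /e/, so it voices to [g]. /t/ is a voiceless stop between vowels /o/ and /u/, so it voices to [d]. /dakezootub/ → dagezoodub.
Rule 3 (final devoicing): /b/ is a voiced obstruent in word-final position, so it devoices to [p]. /dagezoodub/ → dagezoodup.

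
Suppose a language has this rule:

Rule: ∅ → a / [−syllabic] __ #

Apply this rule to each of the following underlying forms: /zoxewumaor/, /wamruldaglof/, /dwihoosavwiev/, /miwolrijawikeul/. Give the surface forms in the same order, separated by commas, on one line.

zoxewumaora, wamruldaglofa, dwihoosavwieva, miwolrijawikeula

/zoxewumaor/: the form ends in the consonant /r/, so [a] is inserted word-finally. → [zoxewumaora].
/wamruldaglof/: the form ends in the consonant /f/, so [a] is inserted word-finally. → [wamruldaglofa].
/dwihoosavwiev/: the form ends in the consonant /v/, so [a] is inserted word-finally. → [dwihoosavwieva].
/miwolrijawikeul/: the form ends in the consonant /l/, so [a] is inserted word-finally. → [miwolrijawikeula].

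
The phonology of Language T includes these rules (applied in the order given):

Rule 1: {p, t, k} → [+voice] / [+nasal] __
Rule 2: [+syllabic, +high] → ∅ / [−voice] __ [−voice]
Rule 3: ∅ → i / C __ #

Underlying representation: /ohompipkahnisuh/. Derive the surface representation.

Rule 1 (post-nasal voicing): /p/ is a voiceless stop immediately after the nasal /m/, so it voices to [b]. /ohompipkahnisuh/ → ohombipkahnisuh.
Rule 2 (high vowel syncope): /u/ is a high vowel flanked by voiceless consonants /s/ and /h/, so it deletes. /ohombipkahnisuh/ → ohombipkahnish.
Rule 3 (final i-epenthesis): the form ends in the consonant /h/, so [i] is inserted word-finally. /ohombipkahnish/ → ohombipkahnishi.

ohombipkahnishi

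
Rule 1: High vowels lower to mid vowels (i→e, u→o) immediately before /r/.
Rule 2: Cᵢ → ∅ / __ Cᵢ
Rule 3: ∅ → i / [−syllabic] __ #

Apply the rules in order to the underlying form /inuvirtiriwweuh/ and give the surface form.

inuverteriweuhi

Rule 1 (pre-rhotic lowering): /i/ is a high vowel immediately before /r/, so it lowers to [e]. /i/ is a high vowel immediately before /r/, so it lowers to [e]. /inuvirtiriwweuh/ → inuverteriwweuh.
Rule 2 (degemination): /ww/ is a geminate; the first /w/ deletes. /inuverteriwweuh/ → inuverteriweuh.
Rule 3 (final i-epenthesis): the form ends in the consonant /h/, so [i] is inserted word-finally. /inuverteriweuh/ → inuverteriweuhi.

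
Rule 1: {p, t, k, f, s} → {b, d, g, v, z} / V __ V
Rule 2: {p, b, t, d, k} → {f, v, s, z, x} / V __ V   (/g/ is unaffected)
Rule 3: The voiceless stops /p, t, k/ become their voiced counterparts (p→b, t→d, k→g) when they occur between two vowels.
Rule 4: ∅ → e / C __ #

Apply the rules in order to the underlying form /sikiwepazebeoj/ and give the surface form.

Rule 1 (intervocalic voicing): /k/ is a voiceless obstruent between vowels /i/ and /i/, so it voices to [g]. /p/ is a voiceless obstruent between vowels /e/ and /a/, so it voices to [b]. /sikiwepazebeoj/ → sigiwebazebeoj.
Rule 2 (intervocalic spirantization): /b/ is a stop between vowels /e/ and /a/, so it spirantizes to the fricative [v]. /b/ is a stop between vowels /e/ and /e/, so it spirantizes to the fricative [v]. /sigiwebazebeoj/ → sigiwevazeveoj.
Rule 3 (intervocalic voicing): no segment meets the environment; /sigiwevazeveoj/ is unchanged.
Rule 4 (final e-epenthesis): the form ends in the consonant /j/, so [e] is inserted word-finally. /sigiwevazeveoj/ → sigiwevazeveoje.

sigiwevazeveoje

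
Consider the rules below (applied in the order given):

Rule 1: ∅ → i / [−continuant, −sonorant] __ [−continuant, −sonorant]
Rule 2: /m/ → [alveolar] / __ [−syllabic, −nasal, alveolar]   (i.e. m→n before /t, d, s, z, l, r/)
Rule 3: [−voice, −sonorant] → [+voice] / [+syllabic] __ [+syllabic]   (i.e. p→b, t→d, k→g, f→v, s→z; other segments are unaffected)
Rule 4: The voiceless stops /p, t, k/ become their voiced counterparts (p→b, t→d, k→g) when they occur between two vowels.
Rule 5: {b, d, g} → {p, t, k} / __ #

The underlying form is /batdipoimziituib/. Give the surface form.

Rule 1 (stop-cluster i-epenthesis): /t/ and /d/ form a stop–stop cluster, so [i] is inserted between them. /batdipoimziituib/ → batidipoimziituib.
Rule 2 (nasal place assimilation): /m/ precedes the alveolar consonant /z/, so it assimilates in place to [n]. /batidipoimziituib/ → batidipoinziituib.
Rule 3 (intervocalic voicing): /t/ is a voiceless obstruent between vowels /a/ and /i/, so it voices to [d]. /p/ is a voiceless obstruent between vowels /i/ and /o/, so it voices to [b]. /t/ is a voiceless obstruent between vowels /i/ and /u/, so it voices to [d]. /batidipoinziituib/ → badidiboinziiduib.
Rule 4 (intervocalic voicing): no segment meets the environment; /badidiboinziiduib/ is unchanged.
Rule 5 (final devoicing): /b/ is a voiced stop in word-final position, so it devoices to [p]. /badidiboinziiduib/ → badidiboinziiduip.

badidiboinziiduip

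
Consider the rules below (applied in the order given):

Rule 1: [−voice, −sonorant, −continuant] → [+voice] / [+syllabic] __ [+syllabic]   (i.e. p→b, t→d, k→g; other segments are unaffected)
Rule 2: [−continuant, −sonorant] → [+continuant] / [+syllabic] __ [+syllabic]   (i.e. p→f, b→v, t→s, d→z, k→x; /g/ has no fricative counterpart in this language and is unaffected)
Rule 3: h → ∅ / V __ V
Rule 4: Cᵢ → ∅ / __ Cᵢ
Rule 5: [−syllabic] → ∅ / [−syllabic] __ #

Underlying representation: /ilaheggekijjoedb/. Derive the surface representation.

Rule 1 (intervocalic voicing): /k/ is a voiceless stop between vowels /e/ and /i/, so it voices to [g]. /ilaheggekijjoedb/ → ilaheggegijjoedb.
Rule 2 (intervocalic spirantization): no segment meets the environment; /ilaheggegijjoedb/ is unchanged.
Rule 3 (intervocalic h-deletion): /h/ occurs between vowels /a/ and /e/, so it deletes. /ilaheggegijjoedb/ → ilaeggegijjoedb.
Rule 4 (degemination): /gg/ is a geminate; the first /g/ deletes. /jj/ is a geminate; the first /j/ deletes. /ilaeggegijjoedb/ → ilaegegijoedb.
Rule 5 (final cluster simplification): /b/ is the second consonant of a word-final cluster /db/, so it deletes. /ilaegegijoedb/ → ilaegegijoed.

ilaegegijoed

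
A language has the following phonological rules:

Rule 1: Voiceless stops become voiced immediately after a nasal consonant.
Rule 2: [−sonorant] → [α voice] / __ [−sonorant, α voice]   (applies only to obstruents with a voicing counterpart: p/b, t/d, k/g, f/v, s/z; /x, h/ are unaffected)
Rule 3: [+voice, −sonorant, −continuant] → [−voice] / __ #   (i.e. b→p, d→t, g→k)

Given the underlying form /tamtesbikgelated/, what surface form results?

tamdezbiggelatet

Rule 1 (post-nasal voicing): /t/ is a voiceless stop immediately after the nasal /m/, so it voices to [d]. /tamtesbikgelated/ → tamdesbikgelated.
Rule 2 (regressive voicing assimilation): /s/ precedes the voiced obstruent /b/, so it voices to [z] by assimilation. /k/ precedes the voiced obstruent /g/, so it voices to [g] by assimilation. /tamdesbikgelated/ → tamdezbiggelated.
Rule 3 (final devoicing): /d/ is a voiced stop in word-final position, so it devoices to [t]. /tamdezbiggelated/ → tamdezbiggelatet.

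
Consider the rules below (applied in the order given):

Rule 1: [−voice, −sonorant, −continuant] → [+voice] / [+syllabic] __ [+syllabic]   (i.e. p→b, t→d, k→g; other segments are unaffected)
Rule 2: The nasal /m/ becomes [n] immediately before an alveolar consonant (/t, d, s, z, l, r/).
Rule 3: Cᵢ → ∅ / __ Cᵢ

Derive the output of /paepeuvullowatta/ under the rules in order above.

Rule 1 (intervocalic voicing): /p/ is a voiceless stop between vowels /e/ and /e/, so it voices to [b]. /paepeuvullowatta/ → paebeuvullowatta.
Rule 2 (nasal place assimilation): no segment meets the environment; /paebeuvullowatta/ is unchanged.
Rule 3 (degemination): /ll/ is a geminate; the first /l/ deletes. /tt/ is a geminate; the first /t/ deletes. /paebeuvullowatta/ → paebeuvulowata.

paebeuvulowata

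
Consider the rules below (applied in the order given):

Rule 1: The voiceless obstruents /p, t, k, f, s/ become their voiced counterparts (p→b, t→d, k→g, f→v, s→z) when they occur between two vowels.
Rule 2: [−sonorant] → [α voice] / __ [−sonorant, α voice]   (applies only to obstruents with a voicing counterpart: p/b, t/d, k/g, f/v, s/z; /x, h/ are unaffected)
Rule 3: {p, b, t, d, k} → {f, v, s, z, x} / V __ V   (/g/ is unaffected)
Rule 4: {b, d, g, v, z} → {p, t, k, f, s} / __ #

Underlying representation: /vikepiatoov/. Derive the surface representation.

vigeviazoof

Rule 1 (intervocalic voicing): /k/ is a voiceless obstruent between vowels /i/ and /e/, so it voices to [g]. /p/ is a voiceless obstruent between vowels /e/ and /i/, so it voices to [b]. /t/ is a voiceless obstruent between vowels /a/ and /o/, so it voices to [d]. /vikepiatoov/ → vigebiadoov.
Rule 2 (regressive voicing assimilation): no segment meets the environment; /vigebiadoov/ is unchanged.
Rule 3 (intervocalic spirantization): /b/ is a stop between vowels /e/ and /i/, so it spirantizes to the fricative [v]. /d/ is a stop between vowels /a/ and /o/, so it spirantizes to the fricative [z]. /vigebiadoov/ → vigeviazoov.
Rule 4 (final devoicing): /v/ is a voiced obstruent in word-final position, so it devoices to [f]. /vigeviazoov/ → vigeviazoof.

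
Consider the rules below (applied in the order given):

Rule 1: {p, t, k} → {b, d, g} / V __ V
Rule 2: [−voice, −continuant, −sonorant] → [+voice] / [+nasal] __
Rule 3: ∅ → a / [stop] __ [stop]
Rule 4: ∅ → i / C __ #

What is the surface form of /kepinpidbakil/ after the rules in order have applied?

Rule 1 (intervocalic voicing): /p/ is a voiceless stop between vowels /e/ and /i/, so it voices to [b]. /k/ is a voiceless stop between vowels /a/ and /i/, so it voices to [g]. /kepinpidbakil/ → kebinpidbagil.
Rule 2 (post-nasal voicing): /p/ is a voiceless stop immediately after the nasal /n/, so it voices to [b]. /kebinpidbagil/ → kebinbidbagil.
Rule 3 (stop-cluster a-epenthesis): /d/ and /b/ form a stop–stop cluster, so [a] is inserted between them. /kebinbidbagil/ → kebinbidabagil.
Rule 4 (final i-epenthesis): the form ends in the consonant /l/, so [i] is inserted word-finally. /kebinbidabagil/ → kebinbidabagili.

kebinbidabagili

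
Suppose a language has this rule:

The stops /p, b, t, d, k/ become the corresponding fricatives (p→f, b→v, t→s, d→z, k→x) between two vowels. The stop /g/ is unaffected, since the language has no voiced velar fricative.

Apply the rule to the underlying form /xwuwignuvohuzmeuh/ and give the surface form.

xwuwignuvohuzmeuh

No segment of /xwuwignuvohuzmeuh/ meets the structural description of the rule, so the form surfaces unchanged.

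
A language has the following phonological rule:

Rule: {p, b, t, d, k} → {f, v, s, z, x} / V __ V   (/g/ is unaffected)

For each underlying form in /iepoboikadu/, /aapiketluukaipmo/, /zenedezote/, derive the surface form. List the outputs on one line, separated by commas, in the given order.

/iepoboikadu/: /p/ is a stop between vowels /e/ and /o/, so it spirantizes to the fricative [f]. /b/ is a stop between vowels /o/ and /o/, so it spirantizes to the fricative [v]. /k/ is a stop between vowels /i/ and /a/, so it spirantizes to the fricative [x]. /d/ is a stop between vowels /a/ and /u/, so it spirantizes to the fricative [z]. → [iefovoixazu].
/aapiketluukaipmo/: /p/ is a stop between vowels /a/ and /i/, so it spirantizes to the fricative [f]. /k/ is a stop between vowels /i/ and /e/, so it spirantizes to the fricative [x]. /k/ is a stop between vowels /u/ and /a/, so it spirantizes to the fricative [x]. → [aafixetluuxaipmo].
/zenedezote/: /d/ is a stop between vowels /e/ and /e/, so it spirantizes to the fricative [z]. /t/ is a stop between vowels /o/ and /e/, so it spirantizes to the fricative [s]. → [zenezezose].

iefovoixazu, aafixetluuxaipmo, zenezezose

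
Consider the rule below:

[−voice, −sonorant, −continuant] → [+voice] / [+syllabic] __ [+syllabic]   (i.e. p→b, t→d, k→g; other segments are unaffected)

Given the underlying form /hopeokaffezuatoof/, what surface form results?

/p/ is a voiceless stop between vowels /o/ and /e/, so it voices to [b].
/k/ is a voiceless stop between vowels /o/ and /a/, so it voices to [g].
/t/ is a voiceless stop between vowels /a/ and /o/, so it voices to [d].
Surface form: [hobeogaffezuadoof].

hobeogaffezuadoof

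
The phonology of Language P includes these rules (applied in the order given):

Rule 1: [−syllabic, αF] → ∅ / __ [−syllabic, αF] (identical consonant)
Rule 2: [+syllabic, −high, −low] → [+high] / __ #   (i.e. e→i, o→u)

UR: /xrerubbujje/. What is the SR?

Rule 1 (degemination): /bb/ is a geminate; the first /b/ deletes. /jj/ is a geminate; the first /j/ deletes. /xrerubbujje/ → xrerubuje.
Rule 2 (final vowel raising): /e/ is a mid vowel in word-final position, so it raises to [i]. /xrerubuje/ → xrerubuji.

xrerubuji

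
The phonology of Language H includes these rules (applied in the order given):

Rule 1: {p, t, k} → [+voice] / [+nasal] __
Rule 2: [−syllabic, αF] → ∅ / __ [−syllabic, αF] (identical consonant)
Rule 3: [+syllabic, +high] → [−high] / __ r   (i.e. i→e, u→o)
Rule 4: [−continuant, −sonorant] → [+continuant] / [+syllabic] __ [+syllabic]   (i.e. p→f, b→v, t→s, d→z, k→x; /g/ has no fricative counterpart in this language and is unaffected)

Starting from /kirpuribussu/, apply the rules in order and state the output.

Rule 1 (post-nasal voicing): no segment meets the environment; /kirpuribussu/ is unchanged.
Rule 2 (degemination): /ss/ is a geminate; the first /s/ deletes. /kirpuribussu/ → kirpuribusu.
Rule 3 (pre-rhotic lowering): /i/ is a high vowel immediately before /r/, so it lowers to [e]. /u/ is a high vowel immediately before /r/, so it lowers to [o]. /kirpuribusu/ → kerporibusu.
Rule 4 (intervocalic spirantization): /b/ is a stop between vowels /i/ and /u/, so it spirantizes to the fricative [v]. /kerporibusu/ → kerporivusu.

kerporivusu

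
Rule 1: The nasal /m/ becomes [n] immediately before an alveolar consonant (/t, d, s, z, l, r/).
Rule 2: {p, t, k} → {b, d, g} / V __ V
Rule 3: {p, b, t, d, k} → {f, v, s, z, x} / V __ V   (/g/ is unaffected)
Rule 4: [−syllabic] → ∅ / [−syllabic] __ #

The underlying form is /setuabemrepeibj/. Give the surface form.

sezuavenreveib

Rule 1 (nasal place assimilation): /m/ precedes the alveolar consonant /r/, so it assimilates in place to [n]. /setuabemrepeibj/ → setuabenrepeibj.
Rule 2 (intervocalic voicing): /t/ is a voiceless stop between vowels /e/ and /u/, so it voices to [d]. /p/ is a voiceless stop between vowels /e/ and /e/, so it voices to [b]. /setuabenrepeibj/ → seduabenrebeibj.
Rule 3 (intervocalic spirantization): /d/ is a stop between vowels /e/ and /u/, so it spirantizes to the fricative [z]. /b/ is a stop between vowels /a/ and /e/, so it spirantizes to the fricative [v]. /b/ is a stop between vowels /e/ and /e/, so it spirantizes to the fricative [v]. /seduabenrebeibj/ → sezuavenreveibj.
Rule 4 (final cluster simplification): /j/ is the second consonant of a word-final cluster /bj/, so it deletes. /sezuavenreveibj/ → sezuavenreveib.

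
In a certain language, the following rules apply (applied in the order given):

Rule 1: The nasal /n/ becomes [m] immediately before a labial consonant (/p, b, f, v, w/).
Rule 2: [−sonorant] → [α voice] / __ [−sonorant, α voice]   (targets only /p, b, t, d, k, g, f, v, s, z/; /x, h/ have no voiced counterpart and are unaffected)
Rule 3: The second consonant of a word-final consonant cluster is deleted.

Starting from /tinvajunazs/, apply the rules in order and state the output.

timvajunas

Rule 1 (nasal place assimilation): /n/ precedes the labial consonant /v/, so it assimilates in place to [m]. /tinvajunazs/ → timvajunazs.
Rule 2 (regressive voicing assimilation): /z/ precedes the voiceless obstruent /s/, so it devoices to [s] by assimilation. /timvajunazs/ → timvajunass.
Rule 3 (final cluster simplification): /s/ is the second consonant of a word-final cluster /ss/, so it deletes. /timvajunass/ → timvajunas.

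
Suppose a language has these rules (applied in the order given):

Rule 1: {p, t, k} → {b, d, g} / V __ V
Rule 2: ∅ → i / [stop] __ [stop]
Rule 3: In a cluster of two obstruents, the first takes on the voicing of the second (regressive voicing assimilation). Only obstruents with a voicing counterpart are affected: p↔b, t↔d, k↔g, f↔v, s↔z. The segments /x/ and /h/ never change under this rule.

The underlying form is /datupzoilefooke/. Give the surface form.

Rule 1 (intervocalic voicing): /t/ is a voiceless stop between vowels /a/ and /u/, so it voices to [d]. /k/ is a voiceless stop between vowels /o/ and /e/, so it voices to [g]. /datupzoilefooke/ → dadupzoilefooge.
Rule 2 (stop-cluster i-epenthesis): no segment meets the environment; /dadupzoilefooge/ is unchanged.
Rule 3 (regressive voicing assimilation): /p/ precedes the voiced obstruent /z/, so it voices to [b] by assimilation. /dadupzoilefooge/ → dadubzoilefooge.

dadubzoilefooge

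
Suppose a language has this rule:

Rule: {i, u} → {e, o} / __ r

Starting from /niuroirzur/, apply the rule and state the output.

/u/ is a high vowel immediately before /r/, so it lowers to [o].
/i/ is a high vowel immediately before /r/, so it lowers to [e].
/u/ is a high vowel immediately before /r/, so it lowers to [o].
Surface form: [nioroerzor].

nioroerzor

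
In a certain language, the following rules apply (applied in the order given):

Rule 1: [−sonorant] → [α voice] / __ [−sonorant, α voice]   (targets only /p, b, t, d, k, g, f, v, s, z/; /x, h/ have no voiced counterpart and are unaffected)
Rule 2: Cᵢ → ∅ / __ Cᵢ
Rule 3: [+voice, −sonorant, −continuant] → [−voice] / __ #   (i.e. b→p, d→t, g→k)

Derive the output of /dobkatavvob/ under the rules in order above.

Rule 1 (regressive voicing assimilation): /b/ precedes the voiceless obstruent /k/, so it devoices to [p] by assimilation. /dobkatavvob/ → dopkatavvob.
Rule 2 (degemination): /vv/ is a geminate; the first /v/ deletes. /dopkatavvob/ → dopkatavob.
Rule 3 (final devoicing): /b/ is a voiced stop in word-final position, so it devoices to [p]. /dopkatavob/ → dopkatavop.

dopkatavop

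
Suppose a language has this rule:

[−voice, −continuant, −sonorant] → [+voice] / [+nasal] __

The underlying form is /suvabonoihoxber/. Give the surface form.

suvabonoihoxber

No segment of /suvabonoihoxber/ meets the structural description of the rule, so the form surfaces unchanged.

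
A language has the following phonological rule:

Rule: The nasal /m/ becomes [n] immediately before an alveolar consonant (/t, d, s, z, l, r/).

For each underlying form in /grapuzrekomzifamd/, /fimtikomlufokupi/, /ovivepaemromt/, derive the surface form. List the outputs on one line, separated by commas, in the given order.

grapuzrekonzifand, fintikonlufokupi, ovivepaenront

/grapuzrekomzifamd/: /m/ precedes the alveolar consonant /z/, so it assimilates in place to [n]. /m/ precedes the alveolar consonant /d/, so it assimilates in place to [n]. → [grapuzrekonzifand].
/fimtikomlufokupi/: /m/ precedes the alveolar consonant /t/, so it assimilates in place to [n]. /m/ precedes the alveolar consonant /l/, so it assimilates in place to [n]. → [fintikonlufokupi].
/ovivepaemromt/: /m/ precedes the alveolar consonant /r/, so it assimilates in place to [n]. /m/ precedes the alveolar consonant /t/, so it assimilates in place to [n]. → [ovivepaenront].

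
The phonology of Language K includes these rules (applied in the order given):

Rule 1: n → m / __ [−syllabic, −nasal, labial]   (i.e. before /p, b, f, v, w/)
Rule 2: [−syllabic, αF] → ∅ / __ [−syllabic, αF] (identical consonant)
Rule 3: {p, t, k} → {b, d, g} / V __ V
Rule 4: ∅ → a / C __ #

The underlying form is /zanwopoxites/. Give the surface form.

Rule 1 (nasal place assimilation): /n/ precedes the labial consonant /w/, so it assimilates in place to [m]. /zanwopoxites/ → zamwopoxites.
Rule 2 (degemination): no segment meets the environment; /zamwopoxites/ is unchanged.
Rule 3 (intervocalic voicing): /p/ is a voiceless stop between vowels /o/ and /o/, so it voices to [b]. /t/ is a voiceless stop between vowels /i/ and /e/, so it voices to [d]. /zamwopoxites/ → zamwoboxides.
Rule 4 (final a-epenthesis): the form ends in the consonant /s/, so [a] is inserted word-finally. /zamwoboxides/ → zamwoboxidesa.

zamwoboxidesa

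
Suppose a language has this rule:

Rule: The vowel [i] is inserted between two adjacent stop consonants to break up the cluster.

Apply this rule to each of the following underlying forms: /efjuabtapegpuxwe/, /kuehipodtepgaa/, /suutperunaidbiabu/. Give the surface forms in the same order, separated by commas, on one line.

efjuabitapegipuxwe, kuehipoditepigaa, suutiperunaidibiabu

/efjuabtapegpuxwe/: /b/ and /t/ form a stop–stop cluster, so [i] is inserted between them. /g/ and /p/ form a stop–stop cluster, so [i] is inserted between them. → [efjuabitapegipuxwe].
/kuehipodtepgaa/: /d/ and /t/ form a stop–stop cluster, so [i] is inserted between them. /p/ and /g/ form a stop–stop cluster, so [i] is inserted between them. → [kuehipoditepigaa].
/suutperunaidbiabu/: /t/ and /p/ form a stop–stop cluster, so [i] is inserted between them. /d/ and /b/ form a stop–stop cluster, so [i] is inserted between them. → [suutiperunaidibiabu].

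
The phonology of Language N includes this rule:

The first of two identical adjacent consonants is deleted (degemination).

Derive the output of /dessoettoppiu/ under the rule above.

/ss/ is a geminate; the first /s/ deletes.
/tt/ is a geminate; the first /t/ deletes.
/pp/ is a geminate; the first /p/ deletes.
The other instances of /d/, /s/, /t/, /p/ do not occur in the required environment and remain unchanged.
Surface form: [desoetopiu].

desoetopiu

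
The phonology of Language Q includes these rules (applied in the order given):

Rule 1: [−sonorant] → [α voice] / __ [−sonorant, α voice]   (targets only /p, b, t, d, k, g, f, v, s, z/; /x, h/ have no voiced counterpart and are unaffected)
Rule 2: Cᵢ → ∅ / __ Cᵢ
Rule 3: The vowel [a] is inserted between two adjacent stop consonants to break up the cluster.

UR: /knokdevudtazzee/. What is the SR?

knogadevutazee

Rule 1 (regressive voicing assimilation): /k/ precedes the voiced obstruent /d/, so it voices to [g] by assimilation. /d/ precedes the voiceless obstruent /t/, so it devoices to [t] by assimilation. /knokdevudtazzee/ → knogdevuttazzee.
Rule 2 (degemination): /tt/ is a geminate; the first /t/ deletes. /zz/ is a geminate; the first /z/ deletes. /knogdevuttazzee/ → knogdevutazee.
Rule 3 (stop-cluster a-epenthesis): /g/ and /d/ form a stop–stop cluster, so [a] is inserted between them. /knogdevutazee/ → knogadevutazee.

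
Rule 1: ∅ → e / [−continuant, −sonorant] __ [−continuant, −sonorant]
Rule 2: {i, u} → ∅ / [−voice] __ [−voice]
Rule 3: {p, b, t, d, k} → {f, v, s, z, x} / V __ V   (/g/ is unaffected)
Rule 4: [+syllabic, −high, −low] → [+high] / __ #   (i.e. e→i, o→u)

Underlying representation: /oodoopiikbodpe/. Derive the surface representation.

oozoofiixevozefi

Rule 1 (stop-cluster e-epenthesis): /k/ and /b/ form a stop–stop cluster, so [e] is inserted between them. /d/ and /p/ form a stop–stop cluster, so [e] is inserted between them. /oodoopiikbodpe/ → oodoopiikebodepe.
Rule 2 (high vowel syncope): no segment meets the environment; /oodoopiikebodepe/ is unchanged.
Rule 3 (intervocalic spirantization): /d/ is a stop between vowels /o/ and /o/, so it spirantizes to the fricative [z]. /p/ is a stop between vowels /o/ and /i/, so it spirantizes to the fricative [f]. /k/ is a stop between vowels /i/ and /e/, so it spirantizes to the fricative [x]. /b/ is a stop between vowels /e/ and /o/, so it spirantizes to the fricative [v]. /d/ is a stop between vowels /o/ and /e/, so it spirantizes to the fricative [z]. /p/ is a stop between vowels /e/ and /e/, so it spirantizes to the fricative [f]. /oodoopiikebodepe/ → oozoofiixevozefe.
Rule 4 (final vowel raising): /e/ is a mid vowel in word-final position, so it raises to [i]. /oozoofiixevozefe/ → oozoofiixevozefi.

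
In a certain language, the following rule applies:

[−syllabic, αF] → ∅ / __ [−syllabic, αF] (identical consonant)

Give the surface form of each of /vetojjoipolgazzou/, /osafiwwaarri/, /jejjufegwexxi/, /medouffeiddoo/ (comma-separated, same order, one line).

/vetojjoipolgazzou/: /jj/ is a geminate; the first /j/ deletes. /zz/ is a geminate; the first /z/ deletes. → [vetojoipolgazou].
/osafiwwaarri/: /ww/ is a geminate; the first /w/ deletes. /rr/ is a geminate; the first /r/ deletes. → [osafiwaari].
/jejjufegwexxi/: /jj/ is a geminate; the first /j/ deletes. /xx/ is a geminate; the first /x/ deletes. → [jejufegwexi].
/medouffeiddoo/: /ff/ is a geminate; the first /f/ deletes. /dd/ is a geminate; the first /d/ deletes. → [medoufeidoo].

vetojoipolgazou, osafiwaari, jejufegwexi, medoufeidoo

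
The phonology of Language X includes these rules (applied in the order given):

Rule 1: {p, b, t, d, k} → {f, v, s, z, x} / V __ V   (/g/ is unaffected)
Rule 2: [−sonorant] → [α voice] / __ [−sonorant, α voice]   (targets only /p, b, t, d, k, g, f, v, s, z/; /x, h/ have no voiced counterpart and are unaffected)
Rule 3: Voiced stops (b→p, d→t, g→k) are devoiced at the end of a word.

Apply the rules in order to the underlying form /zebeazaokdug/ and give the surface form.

zeveazaogduk

Rule 1 (intervocalic spirantization): /b/ is a stop between vowels /e/ and /e/, so it spirantizes to the fricative [v]. /zebeazaokdug/ → zeveazaokdug.
Rule 2 (regressive voicing assimilation): /k/ precedes the voiced obstruent /d/, so it voices to [g] by assimilation. /zeveazaokdug/ → zeveazaogdug.
Rule 3 (final devoicing): /g/ is a voiced stop in word-final position, so it devoices to [k]. /zeveazaogdug/ → zeveazaogduk.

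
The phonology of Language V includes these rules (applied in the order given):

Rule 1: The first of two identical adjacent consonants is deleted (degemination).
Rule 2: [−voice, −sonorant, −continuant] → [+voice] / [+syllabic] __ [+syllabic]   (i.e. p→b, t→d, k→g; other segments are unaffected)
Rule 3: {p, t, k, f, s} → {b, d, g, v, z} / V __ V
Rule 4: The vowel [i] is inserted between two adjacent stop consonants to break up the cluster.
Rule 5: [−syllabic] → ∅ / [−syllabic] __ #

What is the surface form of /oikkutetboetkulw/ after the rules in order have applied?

Rule 1 (degemination): /kk/ is a geminate; the first /k/ deletes. /oikkutetboetkulw/ → oikutetboetkulw.
Rule 2 (intervocalic voicing): /k/ is a voiceless stop between vowels /i/ and /u/, so it voices to [g]. /t/ is a voiceless stop between vowels /u/ and /e/, so it voices to [d]. /oikutetboetkulw/ → oigudetboetkulw.
Rule 3 (intervocalic voicing): no segment meets the environment; /oigudetboetkulw/ is unchanged.
Rule 4 (stop-cluster i-epenthesis): /t/ and /b/ form a stop–stop cluster, so [i] is inserted between them. /t/ and /k/ form a stop–stop cluster, so [i] is inserted between them. /oigudetboetkulw/ → oigudetiboetikulw.
Rule 5 (final cluster simplification): /w/ is the second consonant of a word-final cluster /lw/, so it deletes. /oigudetiboetikulw/ → oigudetiboetikul.

oigudetiboetikul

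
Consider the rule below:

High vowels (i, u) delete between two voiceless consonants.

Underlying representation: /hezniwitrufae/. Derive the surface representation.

hezniwitrufae

No segment of /hezniwitrufae/ meets the structural description of the rule, so the form surfaces unchanged.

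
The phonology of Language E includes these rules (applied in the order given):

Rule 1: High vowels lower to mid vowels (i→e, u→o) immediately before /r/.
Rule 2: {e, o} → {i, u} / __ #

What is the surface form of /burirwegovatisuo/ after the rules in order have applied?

Rule 1 (pre-rhotic lowering): /u/ is a high vowel immediately before /r/, so it lowers to [o]. /i/ is a high vowel immediately before /r/, so it lowers to [e]. /burirwegovatisuo/ → borerwegovatisuo.
Rule 2 (final vowel raising): /o/ is a mid vowel in word-final position, so it raises to [u]. /borerwegovatisuo/ → borerwegovatisuu.

borerwegovatisuu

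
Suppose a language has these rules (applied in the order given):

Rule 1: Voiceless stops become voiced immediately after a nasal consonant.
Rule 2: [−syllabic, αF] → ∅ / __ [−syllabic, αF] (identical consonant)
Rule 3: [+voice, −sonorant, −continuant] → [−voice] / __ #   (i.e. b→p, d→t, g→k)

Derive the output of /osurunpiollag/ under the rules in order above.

osurunbiolak

Rule 1 (post-nasal voicing): /p/ is a voiceless stop immediately after the nasal /n/, so it voices to [b]. /osurunpiollag/ → osurunbiollag.
Rule 2 (degemination): /ll/ is a geminate; the first /l/ deletes. /osurunbiollag/ → osurunbiolag.
Rule 3 (final devoicing): /g/ is a voiced stop in word-final position, so it devoices to [k]. /osurunbiolag/ → osurunbiolak.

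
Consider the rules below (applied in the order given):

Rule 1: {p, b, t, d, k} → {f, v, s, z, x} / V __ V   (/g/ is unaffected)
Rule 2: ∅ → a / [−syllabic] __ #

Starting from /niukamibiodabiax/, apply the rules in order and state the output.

niuxamiviozaviaxa

Rule 1 (intervocalic spirantization): /k/ is a stop between vowels /u/ and /a/, so it spirantizes to the fricative [x]. /b/ is a stop between vowels /i/ and /i/, so it spirantizes to the fricative [v]. /d/ is a stop between vowels /o/ and /a/, so it spirantizes to the fricative [z]. /b/ is a stop between vowels /a/ and /i/, so it spirantizes to the fricative [v]. /niukamibiodabiax/ → niuxamiviozaviax.
Rule 2 (final a-epenthesis): the form ends in the consonant /x/, so [a] is inserted word-finally. /niuxamiviozaviax/ → niuxamiviozaviaxa.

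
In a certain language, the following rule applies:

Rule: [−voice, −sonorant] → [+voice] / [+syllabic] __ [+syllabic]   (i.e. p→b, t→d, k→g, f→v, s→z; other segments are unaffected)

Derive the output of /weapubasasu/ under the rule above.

/p/ is a voiceless obstruent between vowels /a/ and /u/, so it voices to [b].
/s/ is a voiceless obstruent between vowels /a/ and /a/, so it voices to [z].
/s/ is a voiceless obstruent between vowels /a/ and /u/, so it voices to [z].
Surface form: [weabubazazu].

weabubazazu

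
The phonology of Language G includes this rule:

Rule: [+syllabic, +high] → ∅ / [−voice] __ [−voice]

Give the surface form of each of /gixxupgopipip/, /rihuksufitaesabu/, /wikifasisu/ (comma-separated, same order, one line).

/gixxupgopipip/: /u/ is a high vowel flanked by voiceless consonants /x/ and /p/, so it deletes. /i/ is a high vowel flanked by voiceless consonants /p/ and /p/, so it deletes. /i/ is a high vowel flanked by voiceless consonants /p/ and /p/, so it deletes. → [gixxpgoppp].
/rihuksufitaesabu/: /u/ is a high vowel flanked by voiceless consonants /h/ and /k/, so it deletes. /u/ is a high vowel flanked by voiceless consonants /s/ and /f/, so it deletes. /i/ is a high vowel flanked by voiceless consonants /f/ and /t/, so it deletes. → [rihksftaesabu].
/wikifasisu/: /i/ is a high vowel flanked by voiceless consonants /k/ and /f/, so it deletes. /i/ is a high vowel flanked by voiceless consonants /s/ and /s/, so it deletes. → [wikfassu].

gixxpgoppp, rihksftaesabu, wikfassu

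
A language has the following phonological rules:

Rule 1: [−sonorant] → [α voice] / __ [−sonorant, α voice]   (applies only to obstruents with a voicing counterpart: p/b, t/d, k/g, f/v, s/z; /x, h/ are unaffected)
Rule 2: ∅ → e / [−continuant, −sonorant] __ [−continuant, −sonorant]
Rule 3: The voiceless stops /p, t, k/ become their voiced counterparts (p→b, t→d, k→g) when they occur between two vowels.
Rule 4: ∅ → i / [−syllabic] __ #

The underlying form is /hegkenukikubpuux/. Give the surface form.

hegegenugigubebuuxi

Rule 1 (regressive voicing assimilation): /g/ precedes the voiceless obstruent /k/, so it devoices to [k] by assimilation. /b/ precedes the voiceless obstruent /p/, so it devoices to [p] by assimilation. /hegkenukikubpuux/ → hekkenukikuppuux.
Rule 2 (stop-cluster e-epenthesis): /k/ and /k/ form a stop–stop cluster, so [e] is inserted between them. /p/ and /p/ form a stop–stop cluster, so [e] is inserted between them. /hekkenukikuppuux/ → hekekenukikupepuux.
Rule 3 (intervocalic voicing): /k/ is a voiceless stop between vowels /e/ and /e/, so it voices to [g]. /k/ is a voiceless stop between vowels /e/ and /e/, so it voices to [g]. /k/ is a voiceless stop between vowels /u/ and /i/, so it voices to [g]. /k/ is a voiceless stop between vowels /i/ and /u/, so it voices to [g]. /p/ is a voiceless stop between vowels /u/ and /e/, so it voices to [b]. /p/ is a voiceless stop between vowels /e/ and /u/, so it voices to [b]. /hekekenukikupepuux/ → hegegenugigubebuux.
Rule 4 (final i-epenthesis): the form ends in the consonant /x/, so [i] is inserted word-finally. /hegegenugigubebuux/ → hegegenugigubebuuxi.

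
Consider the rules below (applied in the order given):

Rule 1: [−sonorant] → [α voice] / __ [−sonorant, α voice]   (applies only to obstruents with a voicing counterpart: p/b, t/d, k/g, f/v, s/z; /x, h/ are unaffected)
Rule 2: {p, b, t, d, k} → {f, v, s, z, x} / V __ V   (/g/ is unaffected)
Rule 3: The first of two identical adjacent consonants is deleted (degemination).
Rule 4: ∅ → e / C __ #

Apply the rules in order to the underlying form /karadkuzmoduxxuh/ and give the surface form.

Rule 1 (regressive voicing assimilation): /d/ precedes the voiceless obstruent /k/, so it devoices to [t] by assimilation. /karadkuzmoduxxuh/ → karatkuzmoduxxuh.
Rule 2 (intervocalic spirantization): /d/ is a stop between vowels /o/ and /u/, so it spirantizes to the fricative [z]. /karatkuzmoduxxuh/ → karatkuzmozuxxuh.
Rule 3 (degemination): /xx/ is a geminate; the first /x/ deletes. /karatkuzmozuxxuh/ → karatkuzmozuxuh.
Rule 4 (final e-epenthesis): the form ends in the consonant /h/, so [e] is inserted word-finally. /karatkuzmozuxuh/ → karatkuzmozuxuhe.

karatkuzmozuxuhe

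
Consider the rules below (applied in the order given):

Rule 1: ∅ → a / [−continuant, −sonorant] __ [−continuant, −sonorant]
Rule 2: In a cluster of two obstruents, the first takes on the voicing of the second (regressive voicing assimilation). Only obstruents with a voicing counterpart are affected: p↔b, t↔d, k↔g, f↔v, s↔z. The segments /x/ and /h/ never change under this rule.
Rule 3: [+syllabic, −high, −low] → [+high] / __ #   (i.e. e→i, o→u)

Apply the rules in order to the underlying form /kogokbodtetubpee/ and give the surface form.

Rule 1 (stop-cluster a-epenthesis): /k/ and /b/ form a stop–stop cluster, so [a] is inserted between them. /d/ and /t/ form a stop–stop cluster, so [a] is inserted between them. /b/ and /p/ form a stop–stop cluster, so [a] is inserted between them. /kogokbodtetubpee/ → kogokabodatetubapee.
Rule 2 (regressive voicing assimilation): no segment meets the environment; /kogokabodatetubapee/ is unchanged.
Rule 3 (final vowel raising): /e/ is a mid vowel in word-final position, so it raises to [i]. /kogokabodatetubapee/ → kogokabodatetubapei.

kogokabodatetubapei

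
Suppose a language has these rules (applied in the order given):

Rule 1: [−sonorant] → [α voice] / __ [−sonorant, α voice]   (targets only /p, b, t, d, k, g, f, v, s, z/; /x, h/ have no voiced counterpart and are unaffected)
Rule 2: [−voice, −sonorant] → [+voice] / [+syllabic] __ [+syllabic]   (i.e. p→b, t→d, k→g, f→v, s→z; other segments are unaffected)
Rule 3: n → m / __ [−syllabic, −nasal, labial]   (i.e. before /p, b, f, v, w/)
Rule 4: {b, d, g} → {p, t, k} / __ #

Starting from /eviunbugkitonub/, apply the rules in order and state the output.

eviumbukkidonup

Rule 1 (regressive voicing assimilation): /g/ precedes the voiceless obstruent /k/, so it devoices to [k] by assimilation. /eviunbugkitonub/ → eviunbukkitonub.
Rule 2 (intervocalic voicing): /t/ is a voiceless obstruent between vowels /i/ and /o/, so it voices to [d]. /eviunbukkitonub/ → eviunbukkidonub.
Rule 3 (nasal place assimilation): /n/ precedes the labial consonant /b/, so it assimilates in place to [m]. /eviunbukkidonub/ → eviumbukkidonub.
Rule 4 (final devoicing): /b/ is a voiced stop in word-final position, so it devoices to [p]. /eviumbukkidonub/ → eviumbukkidonup.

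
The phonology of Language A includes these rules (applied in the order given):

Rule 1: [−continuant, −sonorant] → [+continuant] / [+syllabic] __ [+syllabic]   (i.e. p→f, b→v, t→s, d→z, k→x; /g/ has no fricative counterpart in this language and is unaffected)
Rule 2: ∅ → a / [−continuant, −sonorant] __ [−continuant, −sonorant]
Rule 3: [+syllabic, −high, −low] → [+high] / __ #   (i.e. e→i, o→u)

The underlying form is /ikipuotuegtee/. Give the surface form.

ixifuosuegatei

Rule 1 (intervocalic spirantization): /k/ is a stop between vowels /i/ and /i/, so it spirantizes to the fricative [x]. /p/ is a stop between vowels /i/ and /u/, so it spirantizes to the fricative [f]. /t/ is a stop between vowels /o/ and /u/, so it spirantizes to the fricative [s]. /ikipuotuegtee/ → ixifuosuegtee.
Rule 2 (stop-cluster a-epenthesis): /g/ and /t/ form a stop–stop cluster, so [a] is inserted between them. /ixifuosuegtee/ → ixifuosuegatee.
Rule 3 (final vowel raising): /e/ is a mid vowel in word-final position, so it raises to [i]. /ixifuosuegatee/ → ixifuosuegatei.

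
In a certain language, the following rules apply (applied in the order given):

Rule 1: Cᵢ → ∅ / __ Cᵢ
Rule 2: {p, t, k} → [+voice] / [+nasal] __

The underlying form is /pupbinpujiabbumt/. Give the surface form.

pupbinbujiabumd

Rule 1 (degemination): /bb/ is a geminate; the first /b/ deletes. /pupbinpujiabbumt/ → pupbinpujiabumt.
Rule 2 (post-nasal voicing): /p/ is a voiceless stop immediately after the nasal /n/, so it voices to [b]. /t/ is a voiceless stop immediately after the nasal /m/, so it voices to [d]. /pupbinpujiabumt/ → pupbinbujiabumd.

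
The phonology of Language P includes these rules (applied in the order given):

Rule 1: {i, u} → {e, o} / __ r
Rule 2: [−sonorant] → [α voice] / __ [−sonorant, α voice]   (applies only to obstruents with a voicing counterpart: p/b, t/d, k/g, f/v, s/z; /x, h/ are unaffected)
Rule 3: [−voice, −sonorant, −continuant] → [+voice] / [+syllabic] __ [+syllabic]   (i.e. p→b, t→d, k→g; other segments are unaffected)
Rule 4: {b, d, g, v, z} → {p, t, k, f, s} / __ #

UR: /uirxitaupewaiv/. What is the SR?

Rule 1 (pre-rhotic lowering): /i/ is a high vowel immediately before /r/, so it lowers to [e]. /uirxitaupewaiv/ → uerxitaupewaiv.
Rule 2 (regressive voicing assimilation): no segment meets the environment; /uerxitaupewaiv/ is unchanged.
Rule 3 (intervocalic voicing): /t/ is a voiceless stop between vowels /i/ and /a/, so it voices to [d]. /p/ is a voiceless stop between vowels /u/ and /e/, so it voices to [b]. /uerxitaupewaiv/ → uerxidaubewaiv.
Rule 4 (final devoicing): /v/ is a voiced obstruent in word-final position, so it devoices to [f]. /uerxidaubewaiv/ → uerxidaubewaif.

uerxidaubewaif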